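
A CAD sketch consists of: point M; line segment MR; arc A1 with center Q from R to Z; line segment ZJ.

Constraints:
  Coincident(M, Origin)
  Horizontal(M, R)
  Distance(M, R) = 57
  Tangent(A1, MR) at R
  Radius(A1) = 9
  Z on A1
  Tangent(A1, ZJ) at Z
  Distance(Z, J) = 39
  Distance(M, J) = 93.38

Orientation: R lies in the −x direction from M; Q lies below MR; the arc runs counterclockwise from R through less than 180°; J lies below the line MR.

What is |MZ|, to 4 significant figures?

64.67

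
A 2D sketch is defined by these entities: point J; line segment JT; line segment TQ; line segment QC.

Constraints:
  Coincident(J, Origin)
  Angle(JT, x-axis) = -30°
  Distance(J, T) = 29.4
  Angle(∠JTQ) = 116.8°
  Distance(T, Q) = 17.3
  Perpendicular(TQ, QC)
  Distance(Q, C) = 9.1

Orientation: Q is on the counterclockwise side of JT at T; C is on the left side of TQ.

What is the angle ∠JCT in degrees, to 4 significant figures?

57.04°

J is at the origin; JT runs at -30.0° with length 29.4, so T = 29.4·(cos -30.0°, sin -30.0°) = (25.46, -14.70). ∠JTQ = 116.8°, so TQ runs at -30.0° + (180° − 116.8°) = 33.20° from the x-axis; with |TQ| = 17.3, Q = T + 17.3·(cos 33.20°, sin 33.20°) = (39.94, -5.227). The perpendicularity gives QC at right angles to TQ; with |QC| = 9.1 on the left of TQ, C = Q + 9.1·(-0.5476, 0.8368) = (34.95, 2.387). Then cos ∠JCT = CJ·CT / (|CJ||CT|), giving 57.04°.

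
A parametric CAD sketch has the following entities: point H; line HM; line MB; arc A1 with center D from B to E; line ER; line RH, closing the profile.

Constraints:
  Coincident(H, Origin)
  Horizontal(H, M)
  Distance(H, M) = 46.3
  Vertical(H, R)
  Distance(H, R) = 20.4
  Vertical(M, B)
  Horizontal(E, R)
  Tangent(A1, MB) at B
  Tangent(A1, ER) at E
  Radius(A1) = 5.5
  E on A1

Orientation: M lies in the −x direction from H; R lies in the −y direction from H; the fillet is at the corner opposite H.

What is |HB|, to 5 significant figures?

48.638

H is at the origin; H and M share the same y with |HM| = 46.3 and M on the −x side, so M = (-46.300, 0.0000). HR is vertical with |HR| = 20.4 and R on the −y side, so R = (0.0000, -20.400). The virtual corner opposite H is at (-46.300, -20.400). Since A1 is tangent to MB there, DB ⟂ MB and A1 meets ER tangentially, so DE is at right angles to ER, with radius 5.5, so the center D sits 5.5 in from both sides at D = (-40.800, -14.900). That places the tangent points at B = (-46.300, -14.900) on MB and E = (-40.800, -20.400) on ER. Then |HB| = |B − H| = 48.638.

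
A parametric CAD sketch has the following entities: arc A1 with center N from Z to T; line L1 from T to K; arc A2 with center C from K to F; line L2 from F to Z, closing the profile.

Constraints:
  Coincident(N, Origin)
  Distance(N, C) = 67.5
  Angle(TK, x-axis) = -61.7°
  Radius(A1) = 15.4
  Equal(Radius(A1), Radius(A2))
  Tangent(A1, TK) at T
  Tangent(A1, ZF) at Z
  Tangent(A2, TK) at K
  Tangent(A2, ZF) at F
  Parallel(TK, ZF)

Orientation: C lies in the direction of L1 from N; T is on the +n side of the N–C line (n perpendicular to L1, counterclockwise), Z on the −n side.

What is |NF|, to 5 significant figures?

69.234

The slot axis is L1's direction at -61.7°, so u = (cos -61.7°, sin -61.7°) = (0.47409, -0.88048) and n = (−sin -61.7°, cos -61.7°) = (0.88048, 0.47409). N is at the origin and C lies 67.5 along u from N, so C = 67.5·u = (32.001, -59.432). Tangency of A1 to both parallel lines with radius 15.4 puts T and Z at N ± 15.4·n: T = (13.559, 7.3010), Z = (-13.559, -7.3010). Equal radii place K and F the same way about C: K = C + 15.4·n = (45.560, -52.131), F = C − 15.4·n = (18.442, -66.733). Then |NF| = |F − N| = 69.234.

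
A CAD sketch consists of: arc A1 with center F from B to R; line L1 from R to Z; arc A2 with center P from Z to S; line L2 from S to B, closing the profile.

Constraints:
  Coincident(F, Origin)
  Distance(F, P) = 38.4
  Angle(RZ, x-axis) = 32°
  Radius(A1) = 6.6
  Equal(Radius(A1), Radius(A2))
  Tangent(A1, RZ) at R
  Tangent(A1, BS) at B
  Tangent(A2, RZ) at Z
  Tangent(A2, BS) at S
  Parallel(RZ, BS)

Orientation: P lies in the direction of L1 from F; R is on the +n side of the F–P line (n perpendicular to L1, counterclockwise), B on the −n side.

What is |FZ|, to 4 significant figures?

38.96

The slot axis is L1's direction at 32.0°, so u = (cos 32.0°, sin 32.0°) = (0.8480, 0.5299) and n = (−sin 32.0°, cos 32.0°) = (-0.5299, 0.8480). F is at the origin and P lies 38.4 along u from F, so P = 38.4·u = (32.57, 20.35). Tangency of A1 to both parallel lines with radius 6.6 puts R and B at F ± 6.6·n: R = (-3.497, 5.597), B = (3.497, -5.597). Equal radii place Z and S the same way about P: Z = P + 6.6·n = (29.07, 25.95), S = P − 6.6·n = (36.06, 14.75). Then |FZ| = |Z − F| = 38.96.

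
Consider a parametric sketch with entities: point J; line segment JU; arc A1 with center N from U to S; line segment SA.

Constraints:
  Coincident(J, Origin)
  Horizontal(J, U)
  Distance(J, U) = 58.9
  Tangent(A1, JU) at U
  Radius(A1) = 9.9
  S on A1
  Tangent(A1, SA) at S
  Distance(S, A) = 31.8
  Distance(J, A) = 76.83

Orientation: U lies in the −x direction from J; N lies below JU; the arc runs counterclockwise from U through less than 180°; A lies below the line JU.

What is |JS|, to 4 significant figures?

69.63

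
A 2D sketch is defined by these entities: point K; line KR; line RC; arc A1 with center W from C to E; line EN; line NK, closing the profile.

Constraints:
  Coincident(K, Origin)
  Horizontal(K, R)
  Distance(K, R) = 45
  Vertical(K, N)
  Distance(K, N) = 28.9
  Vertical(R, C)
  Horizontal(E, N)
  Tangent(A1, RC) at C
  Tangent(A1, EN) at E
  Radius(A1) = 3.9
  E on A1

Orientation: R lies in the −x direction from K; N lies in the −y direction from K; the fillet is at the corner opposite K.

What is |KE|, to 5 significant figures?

50.244

K is at the origin; KR is horizontal with |KR| = 45.0 and R on the −x side, so R = (-45.000, 0.0000). KN is vertical with |KN| = 28.9 and N on the −y side, so N = (0.0000, -28.900). The virtual corner opposite K is at (-45.000, -28.900). Since A1 is tangent to RC there, WC ⟂ RC and since A1 is tangent to EN there, WE ⟂ EN, with radius 3.9, so the center W sits 3.9 in from both sides at W = (-41.100, -25.000). That places the tangent points at C = (-45.000, -25.000) on RC and E = (-41.100, -28.900) on EN. Then |KE| = |E − K| = 50.244.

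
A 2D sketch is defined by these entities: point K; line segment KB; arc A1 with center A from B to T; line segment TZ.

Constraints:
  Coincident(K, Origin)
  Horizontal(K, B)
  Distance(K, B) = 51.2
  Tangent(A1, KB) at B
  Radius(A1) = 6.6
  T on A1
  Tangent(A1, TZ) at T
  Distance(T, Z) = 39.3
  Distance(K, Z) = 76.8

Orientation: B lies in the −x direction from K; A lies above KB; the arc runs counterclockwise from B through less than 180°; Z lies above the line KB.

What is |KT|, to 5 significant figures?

46.236

Checks: ∠(AB, BK) = 90.00° ✓; |AT| = 6.600 ✓; ∠(AT, TZ) = 90.00° ✓; |TZ| = 39.30 ✓; |KZ| = 76.80 ✓.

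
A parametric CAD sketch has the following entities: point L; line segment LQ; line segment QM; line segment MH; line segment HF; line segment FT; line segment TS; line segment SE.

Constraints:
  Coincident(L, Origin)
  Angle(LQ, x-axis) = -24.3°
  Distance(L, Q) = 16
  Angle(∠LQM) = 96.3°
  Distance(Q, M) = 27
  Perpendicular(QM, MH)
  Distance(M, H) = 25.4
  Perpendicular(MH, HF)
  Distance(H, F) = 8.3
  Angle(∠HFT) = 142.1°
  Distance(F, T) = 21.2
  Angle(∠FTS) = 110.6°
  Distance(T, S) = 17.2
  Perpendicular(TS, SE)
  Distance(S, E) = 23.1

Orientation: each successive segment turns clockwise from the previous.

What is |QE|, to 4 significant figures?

29.28

L is at the origin; LQ runs at -24.3° with length 16.0, so Q = (14.58, -6.584). ∠LQM = 96.3° gives QM at -108.0° from the x-axis; with |QM| = 27.0, M = (6.239, -32.26). QM is perpendicular to MH, so MH runs at 162.0°; with |MH| = 25.4, H = (-17.92, -24.41). The perpendicularity gives HF at right angles to MH, so HF runs at 72.00°; with |HF| = 8.3, F = (-15.35, -16.52). ∠HFT = 142.1° gives FT at 34.10° from the x-axis; with |FT| = 21.2, T = (2.202, -4.634). ∠FTS = 110.6° gives TS at -35.30° from the x-axis; with |TS| = 17.2, S = (16.24, -14.57). The perpendicularity gives SE at right angles to TS, so SE runs at -125.3°; with |SE| = 23.1, E = (2.891, -33.43). Then |QE| = |E − Q| = 29.28.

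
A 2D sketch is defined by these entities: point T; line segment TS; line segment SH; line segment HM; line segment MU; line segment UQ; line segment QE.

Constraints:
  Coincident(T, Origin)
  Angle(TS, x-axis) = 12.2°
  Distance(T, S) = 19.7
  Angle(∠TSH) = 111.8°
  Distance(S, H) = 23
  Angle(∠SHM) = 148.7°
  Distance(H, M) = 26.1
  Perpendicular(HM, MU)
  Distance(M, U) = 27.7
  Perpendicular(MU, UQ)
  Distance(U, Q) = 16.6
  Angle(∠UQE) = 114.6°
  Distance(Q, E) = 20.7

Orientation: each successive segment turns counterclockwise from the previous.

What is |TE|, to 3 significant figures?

28.4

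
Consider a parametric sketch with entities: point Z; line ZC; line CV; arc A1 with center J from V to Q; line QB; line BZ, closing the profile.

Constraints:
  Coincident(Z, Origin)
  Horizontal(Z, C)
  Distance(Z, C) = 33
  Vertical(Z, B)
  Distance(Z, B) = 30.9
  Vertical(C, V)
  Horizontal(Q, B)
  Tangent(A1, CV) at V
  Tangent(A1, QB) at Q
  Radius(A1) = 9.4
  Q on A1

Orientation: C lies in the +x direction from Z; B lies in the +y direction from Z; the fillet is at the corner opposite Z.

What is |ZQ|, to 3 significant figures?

38.9

Z is at the origin; ZC is horizontal with |ZC| = 33.0 and C on the +x side, so C = (33.0, 0.00). ZB is vertical with |ZB| = 30.9 and B on the +y side, so B = (0.00, 30.9). The virtual corner opposite Z is at (33.0, 30.9). A1 meets CV tangentially, so JV is at right angles to CV and tangency of A1 to QB means the radius JQ is perpendicular to QB, with radius 9.4, so the center J sits 9.4 in from both sides at J = (23.6, 21.5). That places the tangent points at V = (33.0, 21.5) on CV and Q = (23.6, 30.9) on QB. Then |ZQ| = |Q − Z| = 38.9.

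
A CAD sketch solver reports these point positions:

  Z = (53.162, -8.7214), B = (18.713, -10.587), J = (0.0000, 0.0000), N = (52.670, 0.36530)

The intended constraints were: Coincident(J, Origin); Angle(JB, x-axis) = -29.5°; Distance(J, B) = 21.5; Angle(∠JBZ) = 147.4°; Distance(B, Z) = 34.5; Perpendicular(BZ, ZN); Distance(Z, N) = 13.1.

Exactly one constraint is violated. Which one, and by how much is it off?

Distance(Z, N) = 13.1 — off by 4.00.

J = (0.00, 0.00) ✓; JB at -29.50° ✓; |JB| = 21.50 ✓; ∠JBZ = 147.4° ✓; |BZ| = 34.50 ✓; ∠(BZ, ZN) = 90.00° ✓; |ZN| = 9.100 ✗.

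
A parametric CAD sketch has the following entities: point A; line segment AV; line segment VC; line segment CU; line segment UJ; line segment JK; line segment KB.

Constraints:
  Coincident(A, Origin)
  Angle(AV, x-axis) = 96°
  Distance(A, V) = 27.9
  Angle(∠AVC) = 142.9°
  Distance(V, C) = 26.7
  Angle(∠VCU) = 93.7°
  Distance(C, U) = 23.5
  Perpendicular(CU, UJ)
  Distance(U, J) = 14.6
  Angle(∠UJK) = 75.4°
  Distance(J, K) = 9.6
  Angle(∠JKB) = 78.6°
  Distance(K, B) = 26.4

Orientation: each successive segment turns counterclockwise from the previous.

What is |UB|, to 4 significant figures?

11.77

∠UJK = 75.4° gives JK at 54.00° from the x-axis; with |JK| = 9.6, K = (-24.41, 28.81). ∠JKB = 78.6° gives KB at 155.4° from the x-axis; with |KB| = 26.4, B = (-48.41, 39.80). Then |UB| = |B − U| = 11.77.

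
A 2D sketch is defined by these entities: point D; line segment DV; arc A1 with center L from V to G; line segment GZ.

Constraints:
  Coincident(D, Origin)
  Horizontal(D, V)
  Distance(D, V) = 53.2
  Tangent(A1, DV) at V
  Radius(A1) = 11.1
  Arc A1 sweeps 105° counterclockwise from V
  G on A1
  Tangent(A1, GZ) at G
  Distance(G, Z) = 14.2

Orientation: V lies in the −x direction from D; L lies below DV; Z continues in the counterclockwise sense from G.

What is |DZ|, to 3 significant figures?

66.3

On A1, V sits at bearing 90° from L; a 105° counterclockwise sweep puts G at bearing 195°, so G = L + 11.1·(cos 195°, sin 195°) = (-63.9, -14.0). A1 meets GZ tangentially, so LG is at right angles to GZ, so GZ runs along (−sin 195°, cos 195°); with |GZ| = 14.2, Z = (-60.2, -27.7). Then |DZ| = |Z − D| = 66.3.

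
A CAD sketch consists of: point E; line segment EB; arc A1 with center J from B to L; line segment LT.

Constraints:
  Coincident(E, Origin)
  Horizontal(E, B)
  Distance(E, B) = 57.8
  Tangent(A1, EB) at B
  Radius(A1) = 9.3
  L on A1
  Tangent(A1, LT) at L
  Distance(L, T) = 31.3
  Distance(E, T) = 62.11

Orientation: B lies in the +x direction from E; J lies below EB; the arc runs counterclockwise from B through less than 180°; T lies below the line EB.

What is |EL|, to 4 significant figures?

49.33

E is at the origin; E and B share the same y with |EB| = 57.8 and B on the +x side, so B = (57.80, 0.000). Since A1 is tangent to EB there, JB ⟂ EB, so J = B + (0, -9.3) = (57.80, -9.300). Since JL ⟂ LT (tangency), |JT| = √(9.3² + 31.3²) = 32.65 regardless of where L sits on A1. So T lies on both circle(E, 62.11) and circle(J, 32.65); the below-EB intersection is T = (47.32, -40.23). L is the foot of the tangent from T: L = (48.51, -8.948).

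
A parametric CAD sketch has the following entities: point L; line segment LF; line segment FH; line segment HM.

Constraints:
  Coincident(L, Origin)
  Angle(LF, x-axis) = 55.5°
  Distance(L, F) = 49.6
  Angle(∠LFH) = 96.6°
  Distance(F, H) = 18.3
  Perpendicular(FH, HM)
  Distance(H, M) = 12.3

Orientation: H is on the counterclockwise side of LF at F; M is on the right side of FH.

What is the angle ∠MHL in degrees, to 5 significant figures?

154.03°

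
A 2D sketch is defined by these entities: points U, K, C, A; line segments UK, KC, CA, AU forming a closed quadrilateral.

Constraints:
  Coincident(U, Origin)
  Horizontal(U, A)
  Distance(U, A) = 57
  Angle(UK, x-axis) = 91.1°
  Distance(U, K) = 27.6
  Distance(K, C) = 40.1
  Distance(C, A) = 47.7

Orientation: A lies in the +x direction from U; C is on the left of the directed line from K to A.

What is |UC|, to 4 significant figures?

56.43

U is at the origin; U and A share the same y with |UA| = 57.0 and A in +x, so A = (57.0, 0). UK runs at 91.1° with |UK| = 27.6, so K = (-0.5298, 27.59). C is determined by |KC| = 40.1 and |CA| = 47.7 together: it lies at the intersection of circle(K, 40.1) and circle(A, 47.7). With |KA| = 63.81, the foot of the radical line on KA is 26.67 from K and the perpendicular offset is √(40.1² − 26.67²) = 29.94. Taking the left-of-KA solution: C = (36.47, 43.06).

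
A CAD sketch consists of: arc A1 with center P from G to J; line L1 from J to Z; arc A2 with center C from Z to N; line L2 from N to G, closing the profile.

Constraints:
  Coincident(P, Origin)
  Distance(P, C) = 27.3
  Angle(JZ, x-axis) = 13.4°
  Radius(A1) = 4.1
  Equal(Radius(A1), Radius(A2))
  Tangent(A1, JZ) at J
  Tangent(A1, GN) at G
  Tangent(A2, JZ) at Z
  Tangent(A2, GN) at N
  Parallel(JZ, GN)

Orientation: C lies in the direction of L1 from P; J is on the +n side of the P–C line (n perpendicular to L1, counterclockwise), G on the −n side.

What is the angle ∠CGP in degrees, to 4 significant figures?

81.46°

The slot axis is L1's direction at 13.4°, so u = (cos 13.4°, sin 13.4°) = (0.9728, 0.2317) and n = (−sin 13.4°, cos 13.4°) = (-0.2317, 0.9728). P is at the origin and C lies 27.3 along u from P, so C = 27.3·u = (26.56, 6.327). Tangency of A1 to both parallel lines with radius 4.1 puts J and G at P ± 4.1·n: J = (-0.9502, 3.988), G = (0.9502, -3.988). Then cos ∠CGP = GC·GP / (|GC||GP|), giving 81.46°.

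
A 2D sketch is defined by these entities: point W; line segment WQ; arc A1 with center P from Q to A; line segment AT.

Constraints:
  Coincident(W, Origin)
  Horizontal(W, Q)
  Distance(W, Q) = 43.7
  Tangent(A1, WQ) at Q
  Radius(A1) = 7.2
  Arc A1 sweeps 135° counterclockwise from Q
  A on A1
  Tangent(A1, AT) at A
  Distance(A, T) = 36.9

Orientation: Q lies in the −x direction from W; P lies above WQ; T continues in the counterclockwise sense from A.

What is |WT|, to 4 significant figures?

75.23

On A1, Q sits at bearing -90° from P; a 135° counterclockwise sweep puts A at bearing 45°, so A = P + 7.2·(cos 45°, sin 45°) = (-38.61, 12.29). Since A1 is tangent to AT there, PA ⟂ AT, so AT runs along (−sin 45°, cos 45°); with |AT| = 36.9, T = (-64.70, 38.38). Then |WT| = |T − W| = 75.23.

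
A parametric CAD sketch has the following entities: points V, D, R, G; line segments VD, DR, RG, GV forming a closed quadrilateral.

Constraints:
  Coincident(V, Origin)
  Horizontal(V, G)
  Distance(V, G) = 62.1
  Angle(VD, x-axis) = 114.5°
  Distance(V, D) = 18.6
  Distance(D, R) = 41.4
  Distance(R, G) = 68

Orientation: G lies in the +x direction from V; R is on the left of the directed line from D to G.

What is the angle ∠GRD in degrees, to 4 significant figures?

77.93°

Checks: |DR| = 41.40 ✓; |RG| = 68.00 ✓.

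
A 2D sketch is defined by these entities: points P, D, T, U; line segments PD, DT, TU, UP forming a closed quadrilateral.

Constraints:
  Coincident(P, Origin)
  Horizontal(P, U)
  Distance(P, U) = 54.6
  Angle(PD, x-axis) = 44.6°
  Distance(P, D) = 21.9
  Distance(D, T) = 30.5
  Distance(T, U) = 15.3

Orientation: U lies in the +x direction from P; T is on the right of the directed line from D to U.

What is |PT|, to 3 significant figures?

39.8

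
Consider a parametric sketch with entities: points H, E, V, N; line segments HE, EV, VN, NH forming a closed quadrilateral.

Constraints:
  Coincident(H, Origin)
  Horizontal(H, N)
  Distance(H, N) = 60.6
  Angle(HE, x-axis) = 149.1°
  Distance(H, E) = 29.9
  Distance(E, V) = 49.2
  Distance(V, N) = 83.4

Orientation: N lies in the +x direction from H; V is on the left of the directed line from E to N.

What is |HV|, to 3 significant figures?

57.3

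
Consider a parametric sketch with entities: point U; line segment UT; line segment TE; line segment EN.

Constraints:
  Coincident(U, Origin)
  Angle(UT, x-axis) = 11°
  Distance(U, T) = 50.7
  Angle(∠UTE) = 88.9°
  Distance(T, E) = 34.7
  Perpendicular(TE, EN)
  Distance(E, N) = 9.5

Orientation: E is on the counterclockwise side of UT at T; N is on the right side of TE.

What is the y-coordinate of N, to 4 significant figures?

45.59

∠UTE = 88.9°, so TE runs at 11.0° + (180° − 88.9°) = 102.1° from the x-axis; with |TE| = 34.7, E = T + 34.7·(cos 102.1°, sin 102.1°) = (42.49, 43.60). The perpendicularity gives EN at right angles to TE; with |EN| = 9.5 on the right of TE, N = E + 9.5·(0.9778, 0.2096) = (51.78, 45.59). So N.y = 45.59.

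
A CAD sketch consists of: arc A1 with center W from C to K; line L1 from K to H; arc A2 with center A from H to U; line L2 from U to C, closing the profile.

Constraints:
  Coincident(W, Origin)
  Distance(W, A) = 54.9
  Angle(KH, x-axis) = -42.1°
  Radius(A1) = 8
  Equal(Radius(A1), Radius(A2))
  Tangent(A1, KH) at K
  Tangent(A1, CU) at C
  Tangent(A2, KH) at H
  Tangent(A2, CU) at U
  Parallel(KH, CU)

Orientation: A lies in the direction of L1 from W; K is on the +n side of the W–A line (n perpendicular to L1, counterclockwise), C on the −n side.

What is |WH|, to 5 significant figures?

55.480

The slot axis is L1's direction at -42.1°, so u = (cos -42.1°, sin -42.1°) = (0.74198, -0.67043) and n = (−sin -42.1°, cos -42.1°) = (0.67043, 0.74198). W is at the origin and A lies 54.9 along u from W, so A = 54.9·u = (40.734, -36.806). Tangency of A1 to both parallel lines with radius 8.0 puts K and C at W ± 8.0·n: K = (5.3634, 5.9358), C = (-5.3634, -5.9358). Equal radii place H and U the same way about A: H = A + 8.0·n = (46.098, -30.871), U = A − 8.0·n = (35.371, -42.742). Then |WH| = |H − W| = 55.480.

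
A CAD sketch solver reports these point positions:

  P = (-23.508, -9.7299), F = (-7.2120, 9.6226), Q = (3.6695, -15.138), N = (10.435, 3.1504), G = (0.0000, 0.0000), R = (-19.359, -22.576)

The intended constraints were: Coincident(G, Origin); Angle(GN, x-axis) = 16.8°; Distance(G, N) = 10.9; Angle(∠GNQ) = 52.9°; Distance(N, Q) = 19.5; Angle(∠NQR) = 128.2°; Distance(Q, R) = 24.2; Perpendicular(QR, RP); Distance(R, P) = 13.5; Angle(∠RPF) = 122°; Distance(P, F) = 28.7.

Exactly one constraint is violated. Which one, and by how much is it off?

Distance(P, F) = 28.7 — off by 3.40.

G = (0.00, 0.00) ✓; GN at 16.80° ✓; |GN| = 10.90 ✓; ∠GNQ = 52.90° ✓; |NQ| = 19.50 ✓; ∠NQR = 128.2° ✓; |QR| = 24.20 ✓; ∠(QR, RP) = 90.00° ✓; |RP| = 13.50 ✓; ∠RPF = 122.0° ✓; |PF| = 25.30 ✗.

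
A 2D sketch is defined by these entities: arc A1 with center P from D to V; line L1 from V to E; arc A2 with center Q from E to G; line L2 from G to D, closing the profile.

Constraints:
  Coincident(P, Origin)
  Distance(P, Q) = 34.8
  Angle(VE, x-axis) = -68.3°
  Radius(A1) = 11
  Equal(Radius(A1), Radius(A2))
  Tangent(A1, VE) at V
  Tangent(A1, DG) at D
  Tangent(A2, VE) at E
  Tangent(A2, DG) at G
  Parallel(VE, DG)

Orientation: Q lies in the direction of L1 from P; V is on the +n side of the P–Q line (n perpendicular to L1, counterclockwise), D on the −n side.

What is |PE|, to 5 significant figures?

36.497

The slot axis is L1's direction at -68.3°, so u = (cos -68.3°, sin -68.3°) = (0.36975, -0.92913) and n = (−sin -68.3°, cos -68.3°) = (0.92913, 0.36975). P is at the origin and Q lies 34.8 along u from P, so Q = 34.8·u = (12.867, -32.334). Tangency of A1 to both parallel lines with radius 11.0 puts V and D at P ± 11.0·n: V = (10.220, 4.0672), D = (-10.220, -4.0672). Equal radii place E and G the same way about Q: E = Q + 11.0·n = (23.088, -28.267), G = Q − 11.0·n = (2.6467, -36.401). Then |PE| = |E − P| = 36.497.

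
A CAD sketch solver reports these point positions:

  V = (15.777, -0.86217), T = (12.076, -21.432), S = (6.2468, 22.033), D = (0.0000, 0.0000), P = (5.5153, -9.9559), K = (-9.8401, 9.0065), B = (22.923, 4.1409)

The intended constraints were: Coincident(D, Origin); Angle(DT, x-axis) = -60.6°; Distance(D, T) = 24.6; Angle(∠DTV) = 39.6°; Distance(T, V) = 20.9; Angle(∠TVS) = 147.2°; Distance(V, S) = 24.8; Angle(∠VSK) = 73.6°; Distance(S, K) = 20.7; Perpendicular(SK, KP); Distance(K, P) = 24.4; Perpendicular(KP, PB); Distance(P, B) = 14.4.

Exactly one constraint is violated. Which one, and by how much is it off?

Distance(P, B) = 14.4 — off by 8.00.

D = (0.00, 0.00) ✓; DT at -60.60° ✓; |DT| = 24.60 ✓; ∠DTV = 39.60° ✓; |TV| = 20.90 ✓; ∠TVS = 147.2° ✓; |VS| = 24.80 ✓; ∠VSK = 73.60° ✓; |SK| = 20.70 ✓; ∠(SK, KP) = 90.00° ✓; |KP| = 24.40 ✓; ∠(KP, PB) = 90.00° ✓; |PB| = 22.40 ✗.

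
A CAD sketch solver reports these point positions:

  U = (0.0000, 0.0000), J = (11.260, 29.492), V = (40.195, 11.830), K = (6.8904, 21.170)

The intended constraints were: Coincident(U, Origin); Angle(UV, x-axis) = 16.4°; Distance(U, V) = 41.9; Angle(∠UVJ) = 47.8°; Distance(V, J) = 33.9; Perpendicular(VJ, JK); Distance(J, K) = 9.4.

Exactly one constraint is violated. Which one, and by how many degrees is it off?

Perpendicular(VJ, JK) — off by 3.70°.

U = (0.00, 0.00) ✓; UV at 16.40° ✓; |UV| = 41.90 ✓; ∠UVJ = 47.80° ✓; |VJ| = 33.90 ✓; ∠(VJ, JK) = 93.70° ✗; |JK| = 9.399 ✓.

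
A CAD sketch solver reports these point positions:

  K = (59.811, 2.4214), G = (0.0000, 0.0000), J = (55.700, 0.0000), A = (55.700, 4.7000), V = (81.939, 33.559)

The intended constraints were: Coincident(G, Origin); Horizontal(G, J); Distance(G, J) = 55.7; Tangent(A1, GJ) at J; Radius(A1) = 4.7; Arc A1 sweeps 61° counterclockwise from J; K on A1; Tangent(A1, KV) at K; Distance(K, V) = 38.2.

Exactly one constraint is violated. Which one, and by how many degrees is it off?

Tangent(A1, KV) at K — off by 6.40°.

G = (0.00, 0.00) ✓; G.y = 0.00, J.y = 0.00 ✓; |GJ| = 55.70 ✓; ∠(AJ, JG) = 90.00° ✓; |AJ| = 4.700 ✓; bearing(A→K) − bearing(A→J) = 61.00° ✓; |AK| = 4.700 ✓; ∠(AK, KV) = 96.40° ✗; |KV| = 38.20 ✓.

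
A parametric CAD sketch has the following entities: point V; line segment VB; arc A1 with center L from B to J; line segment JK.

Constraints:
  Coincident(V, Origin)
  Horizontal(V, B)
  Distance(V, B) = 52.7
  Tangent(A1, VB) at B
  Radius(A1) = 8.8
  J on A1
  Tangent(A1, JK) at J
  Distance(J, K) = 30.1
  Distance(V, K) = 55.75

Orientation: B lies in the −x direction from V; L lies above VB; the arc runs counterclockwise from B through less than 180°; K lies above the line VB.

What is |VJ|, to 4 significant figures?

44.65

Checks: |LJ| = 8.800 ✓; ∠(LJ, JK) = 90.00° ✓; |JK| = 30.10 ✓; |VK| = 55.75 ✓.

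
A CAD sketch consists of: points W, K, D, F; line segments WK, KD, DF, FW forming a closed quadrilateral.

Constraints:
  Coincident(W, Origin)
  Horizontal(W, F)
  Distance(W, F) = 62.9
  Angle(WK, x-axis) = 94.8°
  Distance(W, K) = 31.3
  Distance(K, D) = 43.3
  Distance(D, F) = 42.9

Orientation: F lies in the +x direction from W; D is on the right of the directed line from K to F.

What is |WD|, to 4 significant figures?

21.09

Checks: |WF| = 62.90 ✓; |WK| = 31.30 ✓; |KD| = 43.30 ✓; |DF| = 42.90 ✓.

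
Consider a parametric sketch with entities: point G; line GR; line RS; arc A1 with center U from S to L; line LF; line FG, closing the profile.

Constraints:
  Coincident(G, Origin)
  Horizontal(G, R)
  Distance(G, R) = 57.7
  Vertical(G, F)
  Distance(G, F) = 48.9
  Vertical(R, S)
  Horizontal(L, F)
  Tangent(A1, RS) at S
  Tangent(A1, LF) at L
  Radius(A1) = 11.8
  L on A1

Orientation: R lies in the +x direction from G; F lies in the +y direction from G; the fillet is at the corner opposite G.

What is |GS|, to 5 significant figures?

68.598

G is at the origin; GR is horizontal with |GR| = 57.7 and R on the +x side, so R = (57.700, 0.0000). G and F share the same x with |GF| = 48.9 and F on the +y side, so F = (0.0000, 48.900). The virtual corner opposite G is at (57.700, 48.900). The tangent condition forces US to be normal to RS and A1 meets LF tangentially, so UL is at right angles to LF, with radius 11.8, so the center U sits 11.8 in from both sides at U = (45.900, 37.100). That places the tangent points at S = (57.700, 37.100) on RS and L = (45.900, 48.900) on LF. Then |GS| = |S − G| = 68.598.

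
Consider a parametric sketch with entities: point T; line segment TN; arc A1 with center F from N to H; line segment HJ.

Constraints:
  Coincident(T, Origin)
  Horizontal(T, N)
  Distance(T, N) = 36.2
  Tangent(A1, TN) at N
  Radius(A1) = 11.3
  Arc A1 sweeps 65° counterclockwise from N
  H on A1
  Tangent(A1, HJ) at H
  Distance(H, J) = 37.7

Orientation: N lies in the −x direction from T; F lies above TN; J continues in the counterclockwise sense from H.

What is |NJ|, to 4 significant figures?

48.38

T is at the origin; TN is horizontal with |TN| = 36.2 and N on the −x side, so N = (-36.20, 0.000). Since A1 is tangent to TN there, FN ⟂ TN, so F = N + (0, 11.3) = (-36.20, 11.30). On A1, N sits at bearing -90° from F; a 65° counterclockwise sweep puts H at bearing -25°, so H = F + 11.3·(cos -25°, sin -25°) = (-25.96, 6.524). The tangent condition forces FH to be normal to HJ, so HJ runs along (−sin -25°, cos -25°); with |HJ| = 37.7, J = (-10.03, 40.69). Then |NJ| = |J − N| = 48.38.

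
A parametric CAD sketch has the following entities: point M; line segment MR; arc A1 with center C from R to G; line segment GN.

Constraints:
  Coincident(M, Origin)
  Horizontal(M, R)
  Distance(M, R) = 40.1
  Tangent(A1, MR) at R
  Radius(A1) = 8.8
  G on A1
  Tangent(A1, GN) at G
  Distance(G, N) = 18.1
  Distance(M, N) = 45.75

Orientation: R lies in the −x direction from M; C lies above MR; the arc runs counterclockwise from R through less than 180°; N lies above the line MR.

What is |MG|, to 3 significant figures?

33.4

M is at the origin; MR is horizontal with |MR| = 40.1 and R on the −x side, so R = (-40.1, 0.00). A1 meets MR tangentially, so CR is at right angles to MR, so C = R + (0, 8.8) = (-40.1, 8.80). Since CG ⟂ GN (tangency), |CN| = √(8.8² + 18.1²) = 20.1 regardless of where G sits on A1. So N lies on both circle(M, 45.75) and circle(C, 20.1); the above-MR intersection is N = (-35.8, 28.5). G is the foot of the tangent from N: G = (-31.5, 10.9).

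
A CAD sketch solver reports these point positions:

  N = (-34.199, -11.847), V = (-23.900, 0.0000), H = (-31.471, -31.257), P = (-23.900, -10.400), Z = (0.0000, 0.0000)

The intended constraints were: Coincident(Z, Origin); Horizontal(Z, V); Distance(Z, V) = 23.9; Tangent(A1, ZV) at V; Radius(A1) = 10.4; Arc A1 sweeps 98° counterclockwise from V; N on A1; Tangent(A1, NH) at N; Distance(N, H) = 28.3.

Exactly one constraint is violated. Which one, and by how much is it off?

Distance(N, H) = 28.3 — off by 8.70.

Z = (0.00, 0.00) ✓; Z.y = 0.00, V.y = 0.00 ✓; |ZV| = 23.90 ✓; ∠(PV, VZ) = 90.00° ✓; |PV| = 10.40 ✓; bearing(P→N) − bearing(P→V) = 98.00° ✓; |PN| = 10.40 ✓; ∠(PN, NH) = 90.00° ✓; |NH| = 19.60 ✗.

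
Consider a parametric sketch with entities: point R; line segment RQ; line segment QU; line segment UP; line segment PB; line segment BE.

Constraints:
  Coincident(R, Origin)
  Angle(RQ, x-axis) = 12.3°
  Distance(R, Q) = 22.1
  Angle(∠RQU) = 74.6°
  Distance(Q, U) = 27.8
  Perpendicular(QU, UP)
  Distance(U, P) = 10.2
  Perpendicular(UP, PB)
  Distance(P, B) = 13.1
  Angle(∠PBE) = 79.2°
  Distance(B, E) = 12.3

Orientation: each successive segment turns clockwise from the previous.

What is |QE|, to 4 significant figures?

17.11

UP ⟂ PB, so PB runs at 86.90°; with |PB| = 13.1, B = (10.61, -9.419). ∠PBE = 79.2° gives BE at -13.90° from the x-axis; with |BE| = 12.3, E = (22.55, -12.37). Then |QE| = |E − Q| = 17.11.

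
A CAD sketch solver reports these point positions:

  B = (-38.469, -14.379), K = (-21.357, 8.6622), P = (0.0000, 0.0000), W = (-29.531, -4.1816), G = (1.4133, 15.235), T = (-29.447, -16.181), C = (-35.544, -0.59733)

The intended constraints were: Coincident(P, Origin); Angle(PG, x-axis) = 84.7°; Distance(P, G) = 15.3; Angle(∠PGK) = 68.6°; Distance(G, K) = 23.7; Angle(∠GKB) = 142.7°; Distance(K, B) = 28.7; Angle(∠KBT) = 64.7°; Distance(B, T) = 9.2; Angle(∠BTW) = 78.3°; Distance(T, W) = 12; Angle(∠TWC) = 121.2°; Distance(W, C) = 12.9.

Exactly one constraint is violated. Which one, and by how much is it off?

Distance(W, C) = 12.9 — off by 5.90.

P = (0.00, 0.00) ✓; PG at 84.70° ✓; |PG| = 15.30 ✓; ∠PGK = 68.60° ✓; |GK| = 23.70 ✓; ∠GKB = 142.7° ✓; |KB| = 28.70 ✓; ∠KBT = 64.70° ✓; |BT| = 9.200 ✓; ∠BTW = 78.30° ✓; |TW| = 12.00 ✓; ∠TWC = 121.2° ✓; |WC| = 7.000 ✗.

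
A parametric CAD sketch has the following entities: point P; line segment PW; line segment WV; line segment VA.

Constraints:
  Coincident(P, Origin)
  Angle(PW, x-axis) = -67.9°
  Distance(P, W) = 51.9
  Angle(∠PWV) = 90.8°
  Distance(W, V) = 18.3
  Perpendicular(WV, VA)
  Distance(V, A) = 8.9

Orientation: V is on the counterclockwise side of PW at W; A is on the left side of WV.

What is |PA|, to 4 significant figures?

47.02

P is at the origin; PW runs at -67.9° with length 51.9, so W = 51.9·(cos -67.9°, sin -67.9°) = (19.53, -48.09). ∠PWV = 90.8°, so WV runs at -67.9° + (180° − 90.8°) = 21.30° from the x-axis; with |WV| = 18.3, V = W + 18.3·(cos 21.30°, sin 21.30°) = (36.58, -41.44). The perpendicularity gives VA at right angles to WV; with |VA| = 8.9 on the left of WV, A = V + 8.9·(-0.3633, 0.9317) = (33.34, -33.15). Then |PA| = |A − P| = 47.02.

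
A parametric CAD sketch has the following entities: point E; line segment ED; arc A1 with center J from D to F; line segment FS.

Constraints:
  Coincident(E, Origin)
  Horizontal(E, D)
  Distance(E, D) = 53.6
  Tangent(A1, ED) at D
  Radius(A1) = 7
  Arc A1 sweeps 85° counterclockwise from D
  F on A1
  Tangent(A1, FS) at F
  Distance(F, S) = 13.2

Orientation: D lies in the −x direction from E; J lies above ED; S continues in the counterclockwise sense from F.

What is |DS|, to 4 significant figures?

21.16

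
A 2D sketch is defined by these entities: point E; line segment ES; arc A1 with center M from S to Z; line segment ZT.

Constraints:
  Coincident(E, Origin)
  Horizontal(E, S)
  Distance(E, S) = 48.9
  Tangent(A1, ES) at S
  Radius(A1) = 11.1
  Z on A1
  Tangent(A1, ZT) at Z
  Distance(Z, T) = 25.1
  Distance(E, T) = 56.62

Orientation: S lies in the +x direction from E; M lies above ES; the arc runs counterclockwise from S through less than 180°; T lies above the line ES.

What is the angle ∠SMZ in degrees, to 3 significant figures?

128°

E is at the origin; ES is horizontal with |ES| = 48.9 and S on the +x side, so S = (48.9, 0.00). Since A1 is tangent to ES there, MS ⟂ ES, so M = S + (0, 11.1) = (48.9, 11.1). Since MZ ⟂ ZT (tangency), |MT| = √(11.1² + 25.1²) = 27.4 regardless of where Z sits on A1. So T lies on both circle(E, 56.62) and circle(M, 27.4); the above-ES intersection is T = (42.2, 37.7). Z is the foot of the tangent from T: Z = (57.7, 17.9).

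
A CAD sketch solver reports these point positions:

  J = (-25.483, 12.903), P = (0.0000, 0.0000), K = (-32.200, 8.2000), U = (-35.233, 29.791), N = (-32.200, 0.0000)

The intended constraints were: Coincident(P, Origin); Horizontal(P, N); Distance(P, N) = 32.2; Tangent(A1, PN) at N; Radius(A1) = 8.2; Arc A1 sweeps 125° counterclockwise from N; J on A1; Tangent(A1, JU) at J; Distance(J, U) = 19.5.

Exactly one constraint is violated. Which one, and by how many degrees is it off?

Tangent(A1, JU) at J — off by 5.00°.

P = (0.00, 0.00) ✓; P.y = 0.00, N.y = 0.00 ✓; |PN| = 32.20 ✓; ∠(KN, NP) = 90.00° ✓; |KN| = 8.200 ✓; bearing(K→J) − bearing(K→N) = 125.0° ✓; |KJ| = 8.200 ✓; ∠(KJ, JU) = 95.00° ✗; |JU| = 19.50 ✓.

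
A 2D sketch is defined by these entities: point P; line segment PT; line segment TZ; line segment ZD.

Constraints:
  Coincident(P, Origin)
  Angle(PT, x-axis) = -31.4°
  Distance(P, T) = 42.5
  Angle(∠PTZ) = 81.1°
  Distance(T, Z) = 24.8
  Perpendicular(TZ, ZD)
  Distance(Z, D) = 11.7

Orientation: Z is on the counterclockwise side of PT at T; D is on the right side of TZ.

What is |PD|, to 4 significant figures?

56.70

P is at the origin; PT runs at -31.4° with length 42.5, so T = 42.5·(cos -31.4°, sin -31.4°) = (36.28, -22.14). ∠PTZ = 81.1°, so TZ runs at -31.4° + (180° − 81.1°) = 67.50° from the x-axis; with |TZ| = 24.8, Z = T + 24.8·(cos 67.50°, sin 67.50°) = (45.77, 0.7693). TZ is perpendicular to ZD; with |ZD| = 11.7 on the right of TZ, D = Z + 11.7·(0.9239, -0.3827) = (56.58, -3.708). Then |PD| = |D − P| = 56.70.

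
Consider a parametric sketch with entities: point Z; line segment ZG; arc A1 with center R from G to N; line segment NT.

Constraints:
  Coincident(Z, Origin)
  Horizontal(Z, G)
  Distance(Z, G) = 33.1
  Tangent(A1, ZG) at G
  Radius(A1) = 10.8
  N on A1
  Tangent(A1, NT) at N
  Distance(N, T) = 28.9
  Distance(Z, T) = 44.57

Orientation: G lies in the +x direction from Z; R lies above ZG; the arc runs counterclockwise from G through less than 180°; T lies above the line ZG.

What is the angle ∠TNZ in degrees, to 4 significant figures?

70.66°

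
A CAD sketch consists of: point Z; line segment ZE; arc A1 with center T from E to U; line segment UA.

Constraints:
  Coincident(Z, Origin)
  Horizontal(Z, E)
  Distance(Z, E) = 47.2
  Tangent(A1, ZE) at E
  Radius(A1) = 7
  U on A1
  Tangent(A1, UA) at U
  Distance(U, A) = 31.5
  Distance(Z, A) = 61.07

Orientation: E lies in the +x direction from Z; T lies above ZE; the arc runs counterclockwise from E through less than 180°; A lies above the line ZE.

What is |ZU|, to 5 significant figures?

54.694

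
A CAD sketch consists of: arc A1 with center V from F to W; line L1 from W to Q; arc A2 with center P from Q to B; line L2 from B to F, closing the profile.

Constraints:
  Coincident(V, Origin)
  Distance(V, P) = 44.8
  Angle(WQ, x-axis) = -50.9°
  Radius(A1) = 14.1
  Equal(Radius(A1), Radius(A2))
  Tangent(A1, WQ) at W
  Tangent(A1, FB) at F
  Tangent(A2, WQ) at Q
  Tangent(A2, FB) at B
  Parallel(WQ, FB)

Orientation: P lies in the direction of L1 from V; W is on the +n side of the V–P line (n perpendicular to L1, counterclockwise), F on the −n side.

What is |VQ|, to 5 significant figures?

46.966

Tangency of A1 to both parallel lines with radius 14.1 puts W and F at V ± 14.1·n: W = (10.942, 8.8925), F = (-10.942, -8.8925). Equal radii place Q and B the same way about P: Q = P + 14.1·n = (39.197, -25.874), B = P − 14.1·n = (17.312, -43.659). Then |VQ| = |Q − V| = 46.966.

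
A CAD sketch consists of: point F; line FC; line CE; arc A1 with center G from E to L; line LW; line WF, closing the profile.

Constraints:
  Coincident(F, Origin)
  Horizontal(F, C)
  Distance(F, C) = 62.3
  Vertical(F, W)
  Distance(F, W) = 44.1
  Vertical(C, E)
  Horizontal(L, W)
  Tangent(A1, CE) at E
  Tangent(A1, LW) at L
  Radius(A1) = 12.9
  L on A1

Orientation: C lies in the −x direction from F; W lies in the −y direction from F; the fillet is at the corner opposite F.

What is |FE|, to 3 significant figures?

69.7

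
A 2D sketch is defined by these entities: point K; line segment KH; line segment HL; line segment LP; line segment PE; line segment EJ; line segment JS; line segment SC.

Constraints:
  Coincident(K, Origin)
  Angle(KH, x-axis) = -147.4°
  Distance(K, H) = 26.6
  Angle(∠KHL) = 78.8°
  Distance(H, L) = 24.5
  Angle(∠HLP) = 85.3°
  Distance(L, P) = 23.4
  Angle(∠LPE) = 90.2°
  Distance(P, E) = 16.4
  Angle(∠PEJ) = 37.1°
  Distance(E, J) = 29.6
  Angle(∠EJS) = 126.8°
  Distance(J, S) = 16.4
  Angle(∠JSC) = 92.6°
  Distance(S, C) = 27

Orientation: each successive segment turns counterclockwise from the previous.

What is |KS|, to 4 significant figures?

43.74

K is at the origin; KH runs at -147.4° with length 26.6, so H = (-22.41, -14.33). ∠KHL = 78.8° gives HL at -46.20° from the x-axis; with |HL| = 24.5, L = (-5.452, -32.01). ∠HLP = 85.3° gives LP at 48.50° from the x-axis; with |LP| = 23.4, P = (10.05, -14.49). ∠LPE = 90.2° gives PE at 138.3° from the x-axis; with |PE| = 16.4, E = (-2.191, -3.579). ∠PEJ = 37.1° gives EJ at -78.80° from the x-axis; with |EJ| = 29.6, J = (3.558, -32.62). ∠EJS = 126.8° gives JS at -25.60° from the x-axis; with |JS| = 16.4, S = (18.35, -39.70). Then |KS| = |S − K| = 43.74.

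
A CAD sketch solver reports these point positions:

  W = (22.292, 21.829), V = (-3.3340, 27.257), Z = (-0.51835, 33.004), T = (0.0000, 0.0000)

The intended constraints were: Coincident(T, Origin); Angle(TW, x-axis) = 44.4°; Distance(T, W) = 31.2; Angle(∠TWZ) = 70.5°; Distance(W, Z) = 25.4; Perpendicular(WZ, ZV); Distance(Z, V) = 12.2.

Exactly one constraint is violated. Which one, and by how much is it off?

Distance(Z, V) = 12.2 — off by 5.80.

T = (0.00, 0.00) ✓; TW at 44.40° ✓; |TW| = 31.20 ✓; ∠TWZ = 70.50° ✓; |WZ| = 25.40 ✓; ∠(WZ, ZV) = 90.00° ✓; |ZV| = 6.400 ✗.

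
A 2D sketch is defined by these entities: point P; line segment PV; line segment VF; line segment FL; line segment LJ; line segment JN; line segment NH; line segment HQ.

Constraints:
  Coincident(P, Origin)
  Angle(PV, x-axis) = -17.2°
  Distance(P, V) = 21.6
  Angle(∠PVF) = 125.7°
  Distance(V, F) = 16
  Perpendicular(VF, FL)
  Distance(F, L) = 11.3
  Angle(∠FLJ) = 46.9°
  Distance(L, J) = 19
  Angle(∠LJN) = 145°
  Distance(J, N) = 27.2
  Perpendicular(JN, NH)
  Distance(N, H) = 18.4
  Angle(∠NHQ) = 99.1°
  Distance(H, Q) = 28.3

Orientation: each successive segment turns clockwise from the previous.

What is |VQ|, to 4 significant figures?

25.31

P is at the origin; PV runs at -17.2° with length 21.6, so V = (20.63, -6.387). ∠PVF = 125.7° gives VF at -71.50° from the x-axis; with |VF| = 16.0, F = (25.71, -21.56). VF is perpendicular to FL, so FL runs at -161.5°; with |FL| = 11.3, L = (14.99, -25.15). ∠FLJ = 46.9° gives LJ at 65.40° from the x-axis; with |LJ| = 19.0, J = (22.90, -7.871). ∠LJN = 145.0° gives JN at 30.40° from the x-axis; with |JN| = 27.2, N = (46.36, 5.894). The perpendicularity gives NH at right angles to JN, so NH runs at -59.60°; with |NH| = 18.4, H = (55.68, -9.977). ∠NHQ = 99.1° gives HQ at -140.5° from the x-axis; with |HQ| = 28.3, Q = (33.84, -27.98). Then |VQ| = |Q − V| = 25.31.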